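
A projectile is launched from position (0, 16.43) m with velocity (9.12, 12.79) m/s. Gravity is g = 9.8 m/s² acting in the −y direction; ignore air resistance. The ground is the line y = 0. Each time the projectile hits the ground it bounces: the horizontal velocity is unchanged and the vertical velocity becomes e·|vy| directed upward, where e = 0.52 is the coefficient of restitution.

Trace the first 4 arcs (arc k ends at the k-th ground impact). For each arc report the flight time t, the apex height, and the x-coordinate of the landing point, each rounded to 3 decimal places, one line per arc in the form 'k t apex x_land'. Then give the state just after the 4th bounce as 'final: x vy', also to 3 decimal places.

Arc 1: start y=16.430, vy=12.790 → t=3.554, apex=24.776, x_land=32.410, impact vy=-22.037
  bounce: vy ← 0.52·22.037 = 11.459
Arc 2: start y=0.000, vy=11.459 → t=2.339, apex=6.699, x_land=53.738, impact vy=-11.459
  bounce: vy ← 0.52·11.459 = 5.959
Arc 3: start y=0.000, vy=5.959 → t=1.216, apex=1.812, x_land=64.828, impact vy=-5.959
  bounce: vy ← 0.52·5.959 = 3.099
Arc 4: start y=0.000, vy=3.099 → t=0.632, apex=0.490, x_land=70.595, impact vy=-3.099
  bounce: vy ← 0.52·3.099 = 1.611

1 3.554 24.776 32.410
2 2.339 6.699 53.738
3 1.216 1.812 64.828
4 0.632 0.490 70.595
final: 70.595 1.611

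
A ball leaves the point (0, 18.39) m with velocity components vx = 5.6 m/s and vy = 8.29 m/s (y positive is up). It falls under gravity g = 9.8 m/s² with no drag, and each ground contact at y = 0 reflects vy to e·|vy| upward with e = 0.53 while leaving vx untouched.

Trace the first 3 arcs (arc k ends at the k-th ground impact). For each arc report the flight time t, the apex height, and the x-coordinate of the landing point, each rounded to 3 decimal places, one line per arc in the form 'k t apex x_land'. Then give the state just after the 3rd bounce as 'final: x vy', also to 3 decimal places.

1 2.960 21.896 16.575
2 2.241 6.151 29.123
3 1.188 1.728 35.774
final: 35.774 3.084

Arc 1: start y=18.390, vy=8.290 → t=2.960, apex=21.896, x_land=16.575, impact vy=-20.716
  bounce: vy ← 0.53·20.716 = 10.980
Arc 2: start y=0.000, vy=10.980 → t=2.241, apex=6.151, x_land=29.123, impact vy=-10.980
  bounce: vy ← 0.53·10.980 = 5.819
Arc 3: start y=0.000, vy=5.819 → t=1.188, apex=1.728, x_land=35.774, impact vy=-5.819
  bounce: vy ← 0.53·5.819 = 3.084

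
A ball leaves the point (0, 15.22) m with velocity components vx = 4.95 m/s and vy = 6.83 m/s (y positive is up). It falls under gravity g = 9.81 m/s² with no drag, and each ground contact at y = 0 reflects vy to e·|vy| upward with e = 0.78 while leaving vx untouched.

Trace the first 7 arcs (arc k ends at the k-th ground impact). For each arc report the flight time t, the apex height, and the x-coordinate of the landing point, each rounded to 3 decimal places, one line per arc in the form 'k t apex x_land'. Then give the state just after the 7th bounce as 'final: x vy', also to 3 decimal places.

1 2.590 17.598 12.822
2 2.955 10.706 27.449
3 2.305 6.514 38.857
4 1.798 3.963 47.756
5 1.402 2.411 54.697
6 1.094 1.467 60.111
7 0.853 0.892 64.334
final: 64.334 3.264

Arc 1: start y=15.220, vy=6.830 → t=2.590, apex=17.598, x_land=12.822, impact vy=-18.581
  bounce: vy ← 0.78·18.581 = 14.493
Arc 2: start y=0.000, vy=14.493 → t=2.955, apex=10.706, x_land=27.449, impact vy=-14.493
  bounce: vy ← 0.78·14.493 = 11.305
Arc 3: start y=0.000, vy=11.305 → t=2.305, apex=6.514, x_land=38.857, impact vy=-11.305
  bounce: vy ← 0.78·11.305 = 8.818
Arc 4: start y=0.000, vy=8.818 → t=1.798, apex=3.963, x_land=47.756, impact vy=-8.818
  bounce: vy ← 0.78·8.818 = 6.878
Arc 5: start y=0.000, vy=6.878 → t=1.402, apex=2.411, x_land=54.697, impact vy=-6.878
  bounce: vy ← 0.78·6.878 = 5.365
Arc 6: start y=0.000, vy=5.365 → t=1.094, apex=1.467, x_land=60.111, impact vy=-5.365
  bounce: vy ← 0.78·5.365 = 4.185
Arc 7: start y=0.000, vy=4.185 → t=0.853, apex=0.892, x_land=64.334, impact vy=-4.185
  bounce: vy ← 0.78·4.185 = 3.264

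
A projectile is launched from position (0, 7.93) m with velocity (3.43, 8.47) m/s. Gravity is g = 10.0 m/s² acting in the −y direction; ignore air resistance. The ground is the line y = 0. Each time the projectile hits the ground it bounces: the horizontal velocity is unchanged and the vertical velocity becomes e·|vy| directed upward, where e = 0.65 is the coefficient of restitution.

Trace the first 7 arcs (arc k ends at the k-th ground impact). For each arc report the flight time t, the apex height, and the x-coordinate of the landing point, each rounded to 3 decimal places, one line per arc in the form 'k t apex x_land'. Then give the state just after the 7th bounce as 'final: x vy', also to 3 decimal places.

Arc 1: start y=7.930, vy=8.470 → t=2.365, apex=11.517, x_land=8.111, impact vy=-15.177
  bounce: vy ← 0.65·15.177 = 9.865
Arc 2: start y=0.000, vy=9.865 → t=1.973, apex=4.866, x_land=14.878, impact vy=-9.865
  bounce: vy ← 0.65·9.865 = 6.412
Arc 3: start y=0.000, vy=6.412 → t=1.282, apex=2.056, x_land=19.277, impact vy=-6.412
  bounce: vy ← 0.65·6.412 = 4.168
Arc 4: start y=0.000, vy=4.168 → t=0.834, apex=0.869, x_land=22.136, impact vy=-4.168
  bounce: vy ← 0.65·4.168 = 2.709
Arc 5: start y=0.000, vy=2.709 → t=0.542, apex=0.367, x_land=23.995, impact vy=-2.709
  bounce: vy ← 0.65·2.709 = 1.761
Arc 6: start y=0.000, vy=1.761 → t=0.352, apex=0.155, x_land=25.203, impact vy=-1.761
  bounce: vy ← 0.65·1.761 = 1.145
Arc 7: start y=0.000, vy=1.145 → t=0.229, apex=0.066, x_land=25.988, impact vy=-1.145
  bounce: vy ← 0.65·1.145 = 0.744

1 2.365 11.517 8.111
2 1.973 4.866 14.878
3 1.282 2.056 19.277
4 0.834 0.869 22.136
5 0.542 0.367 23.995
6 0.352 0.155 25.203
7 0.229 0.066 25.988
final: 25.988 0.744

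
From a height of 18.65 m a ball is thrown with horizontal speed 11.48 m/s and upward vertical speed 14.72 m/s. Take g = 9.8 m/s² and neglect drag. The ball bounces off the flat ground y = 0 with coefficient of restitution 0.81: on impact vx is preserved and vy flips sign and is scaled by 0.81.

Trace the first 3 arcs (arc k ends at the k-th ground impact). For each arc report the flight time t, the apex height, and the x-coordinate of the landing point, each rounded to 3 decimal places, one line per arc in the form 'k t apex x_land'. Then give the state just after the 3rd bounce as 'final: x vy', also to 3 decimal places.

Arc 1: start y=18.650, vy=14.720 → t=3.964, apex=29.705, x_land=45.509, impact vy=-24.129
  bounce: vy ← 0.81·24.129 = 19.545
Arc 2: start y=0.000, vy=19.545 → t=3.989, apex=19.489, x_land=91.299, impact vy=-19.545
  bounce: vy ← 0.81·19.545 = 15.831
Arc 3: start y=0.000, vy=15.831 → t=3.231, apex=12.787, x_land=128.390, impact vy=-15.831
  bounce: vy ← 0.81·15.831 = 12.823

1 3.964 29.705 45.509
2 3.989 19.489 91.299
3 3.231 12.787 128.390
final: 128.390 12.823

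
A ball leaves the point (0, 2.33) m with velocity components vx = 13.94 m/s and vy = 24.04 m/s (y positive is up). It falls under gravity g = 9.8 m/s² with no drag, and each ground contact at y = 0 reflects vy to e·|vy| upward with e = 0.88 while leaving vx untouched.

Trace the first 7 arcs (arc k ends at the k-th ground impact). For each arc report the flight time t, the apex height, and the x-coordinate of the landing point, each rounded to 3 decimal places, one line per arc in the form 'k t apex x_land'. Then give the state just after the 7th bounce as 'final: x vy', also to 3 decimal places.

Arc 1: start y=2.330, vy=24.040 → t=5.001, apex=31.816, x_land=69.717, impact vy=-24.972
  bounce: vy ← 0.88·24.972 = 21.975
Arc 2: start y=0.000, vy=21.975 → t=4.485, apex=24.638, x_land=132.234, impact vy=-21.975
  bounce: vy ← 0.88·21.975 = 19.338
Arc 3: start y=0.000, vy=19.338 → t=3.947, apex=19.080, x_land=187.249, impact vy=-19.338
  bounce: vy ← 0.88·19.338 = 17.018
Arc 4: start y=0.000, vy=17.018 → t=3.473, apex=14.775, x_land=235.662, impact vy=-17.018
  bounce: vy ← 0.88·17.018 = 14.975
Arc 5: start y=0.000, vy=14.975 → t=3.056, apex=11.442, x_land=278.266, impact vy=-14.975
  bounce: vy ← 0.88·14.975 = 13.178
Arc 6: start y=0.000, vy=13.178 → t=2.689, apex=8.861, x_land=315.757, impact vy=-13.178
  bounce: vy ← 0.88·13.178 = 11.597
Arc 7: start y=0.000, vy=11.597 → t=2.367, apex=6.862, x_land=348.749, impact vy=-11.597
  bounce: vy ← 0.88·11.597 = 10.205

1 5.001 31.816 69.717
2 4.485 24.638 132.234
3 3.947 19.080 187.249
4 3.473 14.775 235.662
5 3.056 11.442 278.266
6 2.689 8.861 315.757
7 2.367 6.862 348.749
final: 348.749 10.205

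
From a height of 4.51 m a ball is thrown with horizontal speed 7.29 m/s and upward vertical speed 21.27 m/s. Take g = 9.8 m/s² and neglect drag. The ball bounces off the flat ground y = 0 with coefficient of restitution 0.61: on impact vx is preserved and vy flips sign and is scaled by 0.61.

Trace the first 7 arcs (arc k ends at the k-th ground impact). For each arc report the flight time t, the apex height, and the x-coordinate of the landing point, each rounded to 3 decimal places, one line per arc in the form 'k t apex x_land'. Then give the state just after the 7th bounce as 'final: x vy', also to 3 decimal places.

Arc 1: start y=4.510, vy=21.270 → t=4.543, apex=27.592, x_land=33.121, impact vy=-23.255
  bounce: vy ← 0.61·23.255 = 14.186
Arc 2: start y=0.000, vy=14.186 → t=2.895, apex=10.267, x_land=54.226, impact vy=-14.186
  bounce: vy ← 0.61·14.186 = 8.653
Arc 3: start y=0.000, vy=8.653 → t=1.766, apex=3.820, x_land=67.100, impact vy=-8.653
  bounce: vy ← 0.61·8.653 = 5.279
Arc 4: start y=0.000, vy=5.279 → t=1.077, apex=1.422, x_land=74.953, impact vy=-5.279
  bounce: vy ← 0.61·5.279 = 3.220
Arc 5: start y=0.000, vy=3.220 → t=0.657, apex=0.529, x_land=79.744, impact vy=-3.220
  bounce: vy ← 0.61·3.220 = 1.964
Arc 6: start y=0.000, vy=1.964 → t=0.401, apex=0.197, x_land=82.666, impact vy=-1.964
  bounce: vy ← 0.61·1.964 = 1.198
Arc 7: start y=0.000, vy=1.198 → t=0.245, apex=0.073, x_land=84.448, impact vy=-1.198
  bounce: vy ← 0.61·1.198 = 0.731

1 4.543 27.592 33.121
2 2.895 10.267 54.226
3 1.766 3.820 67.100
4 1.077 1.422 74.953
5 0.657 0.529 79.744
6 0.401 0.197 82.666
7 0.245 0.073 84.448
final: 84.448 0.731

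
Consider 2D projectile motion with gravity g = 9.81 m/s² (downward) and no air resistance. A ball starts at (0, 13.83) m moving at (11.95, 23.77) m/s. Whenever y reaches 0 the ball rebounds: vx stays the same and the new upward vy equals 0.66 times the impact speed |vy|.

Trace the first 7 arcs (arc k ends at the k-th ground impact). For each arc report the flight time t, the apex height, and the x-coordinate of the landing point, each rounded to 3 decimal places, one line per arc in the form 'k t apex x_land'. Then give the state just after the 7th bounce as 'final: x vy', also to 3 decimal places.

Arc 1: start y=13.830, vy=23.770 → t=5.371, apex=42.628, x_land=64.184, impact vy=-28.920
  bounce: vy ← 0.66·28.920 = 19.087
Arc 2: start y=0.000, vy=19.087 → t=3.891, apex=18.569, x_land=110.686, impact vy=-19.087
  bounce: vy ← 0.66·19.087 = 12.597
Arc 3: start y=0.000, vy=12.597 → t=2.568, apex=8.089, x_land=141.377, impact vy=-12.597
  bounce: vy ← 0.66·12.597 = 8.314
Arc 4: start y=0.000, vy=8.314 → t=1.695, apex=3.523, x_land=161.633, impact vy=-8.314
  bounce: vy ← 0.66·8.314 = 5.487
Arc 5: start y=0.000, vy=5.487 → t=1.119, apex=1.535, x_land=175.002, impact vy=-5.487
  bounce: vy ← 0.66·5.487 = 3.622
Arc 6: start y=0.000, vy=3.622 → t=0.738, apex=0.669, x_land=183.825, impact vy=-3.622
  bounce: vy ← 0.66·3.622 = 2.390
Arc 7: start y=0.000, vy=2.390 → t=0.487, apex=0.291, x_land=189.649, impact vy=-2.390
  bounce: vy ← 0.66·2.390 = 1.578

1 5.371 42.628 64.184
2 3.891 18.569 110.686
3 2.568 8.089 141.377
4 1.695 3.523 161.633
5 1.119 1.535 175.002
6 0.738 0.669 183.825
7 0.487 0.291 189.649
final: 189.649 1.578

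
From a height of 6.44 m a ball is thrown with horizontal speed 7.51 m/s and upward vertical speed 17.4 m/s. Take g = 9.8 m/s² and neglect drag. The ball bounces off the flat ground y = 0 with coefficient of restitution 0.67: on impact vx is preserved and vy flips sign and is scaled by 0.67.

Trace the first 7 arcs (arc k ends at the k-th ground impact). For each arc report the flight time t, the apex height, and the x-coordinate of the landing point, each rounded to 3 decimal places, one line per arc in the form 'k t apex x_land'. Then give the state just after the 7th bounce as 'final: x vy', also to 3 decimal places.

Arc 1: start y=6.440, vy=17.400 → t=3.889, apex=21.887, x_land=29.206, impact vy=-20.712
  bounce: vy ← 0.67·20.712 = 13.877
Arc 2: start y=0.000, vy=13.877 → t=2.832, apex=9.825, x_land=50.475, impact vy=-13.877
  bounce: vy ← 0.67·13.877 = 9.298
Arc 3: start y=0.000, vy=9.298 → t=1.897, apex=4.410, x_land=64.725, impact vy=-9.298
  bounce: vy ← 0.67·9.298 = 6.229
Arc 4: start y=0.000, vy=6.229 → t=1.271, apex=1.980, x_land=74.272, impact vy=-6.229
  bounce: vy ← 0.67·6.229 = 4.174
Arc 5: start y=0.000, vy=4.174 → t=0.852, apex=0.889, x_land=80.669, impact vy=-4.174
  bounce: vy ← 0.67·4.174 = 2.796
Arc 6: start y=0.000, vy=2.796 → t=0.571, apex=0.399, x_land=84.955, impact vy=-2.796
  bounce: vy ← 0.67·2.796 = 1.874
Arc 7: start y=0.000, vy=1.874 → t=0.382, apex=0.179, x_land=87.826, impact vy=-1.874
  bounce: vy ← 0.67·1.874 = 1.255

1 3.889 21.887 29.206
2 2.832 9.825 50.475
3 1.897 4.410 64.725
4 1.271 1.980 74.272
5 0.852 0.889 80.669
6 0.571 0.399 84.955
7 0.382 0.179 87.826
final: 87.826 1.255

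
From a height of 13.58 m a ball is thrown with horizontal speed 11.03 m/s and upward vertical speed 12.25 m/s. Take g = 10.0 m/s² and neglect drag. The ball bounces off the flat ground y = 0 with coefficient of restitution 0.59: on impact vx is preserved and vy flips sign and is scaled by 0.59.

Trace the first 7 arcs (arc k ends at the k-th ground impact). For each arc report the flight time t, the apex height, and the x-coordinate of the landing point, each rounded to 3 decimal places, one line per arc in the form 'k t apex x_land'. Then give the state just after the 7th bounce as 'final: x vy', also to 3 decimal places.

1 3.278 21.083 36.161
2 2.423 7.339 62.888
3 1.430 2.555 78.656
4 0.843 0.889 87.960
5 0.498 0.310 93.449
6 0.294 0.108 96.687
7 0.173 0.038 98.598
final: 98.598 0.511

Arc 1: start y=13.580, vy=12.250 → t=3.278, apex=21.083, x_land=36.161, impact vy=-20.534
  bounce: vy ← 0.59·20.534 = 12.115
Arc 2: start y=0.000, vy=12.115 → t=2.423, apex=7.339, x_land=62.888, impact vy=-12.115
  bounce: vy ← 0.59·12.115 = 7.148
Arc 3: start y=0.000, vy=7.148 → t=1.430, apex=2.555, x_land=78.656, impact vy=-7.148
  bounce: vy ← 0.59·7.148 = 4.217
Arc 4: start y=0.000, vy=4.217 → t=0.843, apex=0.889, x_land=87.960, impact vy=-4.217
  bounce: vy ← 0.59·4.217 = 2.488
Arc 5: start y=0.000, vy=2.488 → t=0.498, apex=0.310, x_land=93.449, impact vy=-2.488
  bounce: vy ← 0.59·2.488 = 1.468
Arc 6: start y=0.000, vy=1.468 → t=0.294, apex=0.108, x_land=96.687, impact vy=-1.468
  bounce: vy ← 0.59·1.468 = 0.866
Arc 7: start y=0.000, vy=0.866 → t=0.173, apex=0.038, x_land=98.598, impact vy=-0.866
  bounce: vy ← 0.59·0.866 = 0.511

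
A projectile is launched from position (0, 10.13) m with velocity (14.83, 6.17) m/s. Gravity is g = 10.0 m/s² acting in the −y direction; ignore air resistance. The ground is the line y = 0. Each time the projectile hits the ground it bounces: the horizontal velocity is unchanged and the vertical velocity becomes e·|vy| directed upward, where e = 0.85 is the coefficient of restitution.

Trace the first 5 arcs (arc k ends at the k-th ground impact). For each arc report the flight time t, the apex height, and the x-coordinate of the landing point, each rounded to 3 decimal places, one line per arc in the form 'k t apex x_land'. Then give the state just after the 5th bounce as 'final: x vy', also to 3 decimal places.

Arc 1: start y=10.130, vy=6.170 → t=2.168, apex=12.033, x_land=32.157, impact vy=-15.514
  bounce: vy ← 0.85·15.514 = 13.186
Arc 2: start y=0.000, vy=13.186 → t=2.637, apex=8.694, x_land=71.268, impact vy=-13.186
  bounce: vy ← 0.85·13.186 = 11.209
Arc 3: start y=0.000, vy=11.209 → t=2.242, apex=6.282, x_land=104.512, impact vy=-11.209
  bounce: vy ← 0.85·11.209 = 9.527
Arc 4: start y=0.000, vy=9.527 → t=1.905, apex=4.538, x_land=132.770, impact vy=-9.527
  bounce: vy ← 0.85·9.527 = 8.098
Arc 5: start y=0.000, vy=8.098 → t=1.620, apex=3.279, x_land=156.789, impact vy=-8.098
  bounce: vy ← 0.85·8.098 = 6.883

1 2.168 12.033 32.157
2 2.637 8.694 71.268
3 2.242 6.282 104.512
4 1.905 4.538 132.770
5 1.620 3.279 156.789
final: 156.789 6.883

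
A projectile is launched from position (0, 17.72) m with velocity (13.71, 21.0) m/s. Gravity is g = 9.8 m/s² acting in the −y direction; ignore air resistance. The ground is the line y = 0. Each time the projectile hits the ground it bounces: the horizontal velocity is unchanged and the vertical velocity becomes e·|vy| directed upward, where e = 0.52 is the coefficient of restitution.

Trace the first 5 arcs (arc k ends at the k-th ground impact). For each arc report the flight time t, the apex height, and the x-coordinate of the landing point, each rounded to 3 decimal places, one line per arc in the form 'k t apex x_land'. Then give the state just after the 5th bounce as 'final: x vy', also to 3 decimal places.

1 5.008 40.220 68.658
2 2.980 10.875 109.508
3 1.549 2.941 130.750
4 0.806 0.795 141.796
5 0.419 0.215 147.540
final: 147.540 1.067

Arc 1: start y=17.720, vy=21.000 → t=5.008, apex=40.220, x_land=68.658, impact vy=-28.077
  bounce: vy ← 0.52·28.077 = 14.600
Arc 2: start y=0.000, vy=14.600 → t=2.980, apex=10.875, x_land=109.508, impact vy=-14.600
  bounce: vy ← 0.52·14.600 = 7.592
Arc 3: start y=0.000, vy=7.592 → t=1.549, apex=2.941, x_land=130.750, impact vy=-7.592
  bounce: vy ← 0.52·7.592 = 3.948
Arc 4: start y=0.000, vy=3.948 → t=0.806, apex=0.795, x_land=141.796, impact vy=-3.948
  bounce: vy ← 0.52·3.948 = 2.053
Arc 5: start y=0.000, vy=2.053 → t=0.419, apex=0.215, x_land=147.540, impact vy=-2.053
  bounce: vy ← 0.52·2.053 = 1.067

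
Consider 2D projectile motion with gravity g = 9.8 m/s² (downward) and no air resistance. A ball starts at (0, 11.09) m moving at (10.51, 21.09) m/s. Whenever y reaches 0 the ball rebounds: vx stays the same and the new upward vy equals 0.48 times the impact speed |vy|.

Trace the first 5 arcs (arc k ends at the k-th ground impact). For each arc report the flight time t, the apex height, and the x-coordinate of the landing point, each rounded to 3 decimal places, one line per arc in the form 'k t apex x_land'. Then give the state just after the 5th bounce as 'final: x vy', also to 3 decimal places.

Arc 1: start y=11.090, vy=21.090 → t=4.778, apex=33.783, x_land=50.215, impact vy=-25.732
  bounce: vy ← 0.48·25.732 = 12.352
Arc 2: start y=0.000, vy=12.352 → t=2.521, apex=7.784, x_land=76.707, impact vy=-12.352
  bounce: vy ← 0.48·12.352 = 5.929
Arc 3: start y=0.000, vy=5.929 → t=1.210, apex=1.793, x_land=89.424, impact vy=-5.929
  bounce: vy ← 0.48·5.929 = 2.846
Arc 4: start y=0.000, vy=2.846 → t=0.581, apex=0.413, x_land=95.528, impact vy=-2.846
  bounce: vy ← 0.48·2.846 = 1.366
Arc 5: start y=0.000, vy=1.366 → t=0.279, apex=0.095, x_land=98.458, impact vy=-1.366
  bounce: vy ← 0.48·1.366 = 0.656

1 4.778 33.783 50.215
2 2.521 7.784 76.707
3 1.210 1.793 89.424
4 0.581 0.413 95.528
5 0.279 0.095 98.458
final: 98.458 0.656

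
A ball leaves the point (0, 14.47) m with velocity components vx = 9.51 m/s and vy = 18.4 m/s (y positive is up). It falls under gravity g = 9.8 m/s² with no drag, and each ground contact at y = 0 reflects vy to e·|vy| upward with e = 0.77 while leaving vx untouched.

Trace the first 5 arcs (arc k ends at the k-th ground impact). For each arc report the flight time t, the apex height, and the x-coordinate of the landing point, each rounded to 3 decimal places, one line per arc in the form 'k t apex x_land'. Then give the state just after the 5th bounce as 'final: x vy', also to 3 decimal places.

Arc 1: start y=14.470, vy=18.400 → t=4.423, apex=31.743, x_land=42.061, impact vy=-24.943
  bounce: vy ← 0.77·24.943 = 19.206
Arc 2: start y=0.000, vy=19.206 → t=3.920, apex=18.821, x_land=79.337, impact vy=-19.206
  bounce: vy ← 0.77·19.206 = 14.789
Arc 3: start y=0.000, vy=14.789 → t=3.018, apex=11.159, x_land=108.039, impact vy=-14.789
  bounce: vy ← 0.77·14.789 = 11.387
Arc 4: start y=0.000, vy=11.387 → t=2.324, apex=6.616, x_land=130.140, impact vy=-11.387
  bounce: vy ← 0.77·11.387 = 8.768
Arc 5: start y=0.000, vy=8.768 → t=1.789, apex=3.923, x_land=147.158, impact vy=-8.768
  bounce: vy ← 0.77·8.768 = 6.752

1 4.423 31.743 42.061
2 3.920 18.821 79.337
3 3.018 11.159 108.039
4 2.324 6.616 130.140
5 1.789 3.923 147.158
final: 147.158 6.752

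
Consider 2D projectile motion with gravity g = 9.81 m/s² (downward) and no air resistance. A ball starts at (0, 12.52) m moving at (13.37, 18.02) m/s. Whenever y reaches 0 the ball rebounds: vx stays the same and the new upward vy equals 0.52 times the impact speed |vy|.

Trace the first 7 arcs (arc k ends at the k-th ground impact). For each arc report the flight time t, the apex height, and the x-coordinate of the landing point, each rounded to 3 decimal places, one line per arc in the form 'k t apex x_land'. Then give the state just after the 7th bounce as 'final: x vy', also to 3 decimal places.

1 4.271 29.070 57.108
2 2.532 7.861 90.959
3 1.317 2.126 108.562
4 0.685 0.575 117.715
5 0.356 0.155 122.475
6 0.185 0.042 124.950
7 0.096 0.011 126.237
final: 126.237 0.246

Arc 1: start y=12.520, vy=18.020 → t=4.271, apex=29.070, x_land=57.108, impact vy=-23.882
  bounce: vy ← 0.52·23.882 = 12.419
Arc 2: start y=0.000, vy=12.419 → t=2.532, apex=7.861, x_land=90.959, impact vy=-12.419
  bounce: vy ← 0.52·12.419 = 6.458
Arc 3: start y=0.000, vy=6.458 → t=1.317, apex=2.126, x_land=108.562, impact vy=-6.458
  bounce: vy ← 0.52·6.458 = 3.358
Arc 4: start y=0.000, vy=3.358 → t=0.685, apex=0.575, x_land=117.715, impact vy=-3.358
  bounce: vy ← 0.52·3.358 = 1.746
Arc 5: start y=0.000, vy=1.746 → t=0.356, apex=0.155, x_land=122.475, impact vy=-1.746
  bounce: vy ← 0.52·1.746 = 0.908
Arc 6: start y=0.000, vy=0.908 → t=0.185, apex=0.042, x_land=124.950, impact vy=-0.908
  bounce: vy ← 0.52·0.908 = 0.472
Arc 7: start y=0.000, vy=0.472 → t=0.096, apex=0.011, x_land=126.237, impact vy=-0.472
  bounce: vy ← 0.52·0.472 = 0.246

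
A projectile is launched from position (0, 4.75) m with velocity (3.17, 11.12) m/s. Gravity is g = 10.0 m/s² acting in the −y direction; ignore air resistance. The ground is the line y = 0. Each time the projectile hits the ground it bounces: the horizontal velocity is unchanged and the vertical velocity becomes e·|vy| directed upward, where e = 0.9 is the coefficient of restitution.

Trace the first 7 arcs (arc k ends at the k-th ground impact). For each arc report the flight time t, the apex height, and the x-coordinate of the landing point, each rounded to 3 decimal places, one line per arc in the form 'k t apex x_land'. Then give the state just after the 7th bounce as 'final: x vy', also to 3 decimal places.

Arc 1: start y=4.750, vy=11.120 → t=2.591, apex=10.933, x_land=8.213, impact vy=-14.787
  bounce: vy ← 0.9·14.787 = 13.308
Arc 2: start y=0.000, vy=13.308 → t=2.662, apex=8.856, x_land=16.650, impact vy=-13.308
  bounce: vy ← 0.9·13.308 = 11.977
Arc 3: start y=0.000, vy=11.977 → t=2.395, apex=7.173, x_land=24.244, impact vy=-11.977
  bounce: vy ← 0.9·11.977 = 10.780
Arc 4: start y=0.000, vy=10.780 → t=2.156, apex=5.810, x_land=31.078, impact vy=-10.780
  bounce: vy ← 0.9·10.780 = 9.702
Arc 5: start y=0.000, vy=9.702 → t=1.940, apex=4.706, x_land=37.229, impact vy=-9.702
  bounce: vy ← 0.9·9.702 = 8.732
Arc 6: start y=0.000, vy=8.732 → t=1.746, apex=3.812, x_land=42.765, impact vy=-8.732
  bounce: vy ← 0.9·8.732 = 7.858
Arc 7: start y=0.000, vy=7.858 → t=1.572, apex=3.088, x_land=47.747, impact vy=-7.858
  bounce: vy ← 0.9·7.858 = 7.073

1 2.591 10.933 8.213
2 2.662 8.856 16.650
3 2.395 7.173 24.244
4 2.156 5.810 31.078
5 1.940 4.706 37.229
6 1.746 3.812 42.765
7 1.572 3.088 47.747
final: 47.747 7.073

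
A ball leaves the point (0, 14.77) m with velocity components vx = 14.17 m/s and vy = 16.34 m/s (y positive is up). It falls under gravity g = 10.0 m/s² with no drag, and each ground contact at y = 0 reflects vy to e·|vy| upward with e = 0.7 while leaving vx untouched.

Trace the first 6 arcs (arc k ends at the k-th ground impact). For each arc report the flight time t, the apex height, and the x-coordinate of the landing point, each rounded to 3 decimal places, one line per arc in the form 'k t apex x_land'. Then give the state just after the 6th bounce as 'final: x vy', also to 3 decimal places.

1 4.005 28.120 56.758
2 3.320 13.779 103.803
3 2.324 6.752 136.735
4 1.627 3.308 159.788
5 1.139 1.621 175.924
6 0.797 0.794 187.220
final: 187.220 2.790

Arc 1: start y=14.770, vy=16.340 → t=4.005, apex=28.120, x_land=56.758, impact vy=-23.715
  bounce: vy ← 0.7·23.715 = 16.600
Arc 2: start y=0.000, vy=16.600 → t=3.320, apex=13.779, x_land=103.803, impact vy=-16.600
  bounce: vy ← 0.7·16.600 = 11.620
Arc 3: start y=0.000, vy=11.620 → t=2.324, apex=6.752, x_land=136.735, impact vy=-11.620
  bounce: vy ← 0.7·11.620 = 8.134
Arc 4: start y=0.000, vy=8.134 → t=1.627, apex=3.308, x_land=159.788, impact vy=-8.134
  bounce: vy ← 0.7·8.134 = 5.694
Arc 5: start y=0.000, vy=5.694 → t=1.139, apex=1.621, x_land=175.924, impact vy=-5.694
  bounce: vy ← 0.7·5.694 = 3.986
Arc 6: start y=0.000, vy=3.986 → t=0.797, apex=0.794, x_land=187.220, impact vy=-3.986
  bounce: vy ← 0.7·3.986 = 2.790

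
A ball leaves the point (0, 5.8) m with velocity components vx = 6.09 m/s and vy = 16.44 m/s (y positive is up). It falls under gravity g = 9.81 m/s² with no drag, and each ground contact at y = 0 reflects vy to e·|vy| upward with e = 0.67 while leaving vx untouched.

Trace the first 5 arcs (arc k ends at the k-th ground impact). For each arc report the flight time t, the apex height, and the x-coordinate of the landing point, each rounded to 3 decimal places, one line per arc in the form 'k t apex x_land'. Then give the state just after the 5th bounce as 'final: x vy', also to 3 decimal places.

1 3.674 19.575 22.372
2 2.677 8.787 38.675
3 1.794 3.945 49.597
4 1.202 1.771 56.916
5 0.805 0.795 61.819
final: 61.819 2.646

Arc 1: start y=5.800, vy=16.440 → t=3.674, apex=19.575, x_land=22.372, impact vy=-19.598
  bounce: vy ← 0.67·19.598 = 13.130
Arc 2: start y=0.000, vy=13.130 → t=2.677, apex=8.787, x_land=38.675, impact vy=-13.130
  bounce: vy ← 0.67·13.130 = 8.797
Arc 3: start y=0.000, vy=8.797 → t=1.794, apex=3.945, x_land=49.597, impact vy=-8.797
  bounce: vy ← 0.67·8.797 = 5.894
Arc 4: start y=0.000, vy=5.894 → t=1.202, apex=1.771, x_land=56.916, impact vy=-5.894
  bounce: vy ← 0.67·5.894 = 3.949
Arc 5: start y=0.000, vy=3.949 → t=0.805, apex=0.795, x_land=61.819, impact vy=-3.949
  bounce: vy ← 0.67·3.949 = 2.646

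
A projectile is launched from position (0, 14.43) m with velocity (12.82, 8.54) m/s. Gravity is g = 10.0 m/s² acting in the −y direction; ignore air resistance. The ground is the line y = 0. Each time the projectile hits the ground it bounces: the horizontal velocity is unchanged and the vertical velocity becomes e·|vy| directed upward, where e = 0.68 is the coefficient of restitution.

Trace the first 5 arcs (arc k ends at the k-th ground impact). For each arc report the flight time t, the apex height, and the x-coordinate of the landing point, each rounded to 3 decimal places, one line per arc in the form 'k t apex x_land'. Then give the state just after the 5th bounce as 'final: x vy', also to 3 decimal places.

Arc 1: start y=14.430, vy=8.540 → t=2.755, apex=18.077, x_land=35.324, impact vy=-19.014
  bounce: vy ← 0.68·19.014 = 12.930
Arc 2: start y=0.000, vy=12.930 → t=2.586, apex=8.359, x_land=68.475, impact vy=-12.930
  bounce: vy ← 0.68·12.930 = 8.792
Arc 3: start y=0.000, vy=8.792 → t=1.758, apex=3.865, x_land=91.018, impact vy=-8.792
  bounce: vy ← 0.68·8.792 = 5.979
Arc 4: start y=0.000, vy=5.979 → t=1.196, apex=1.787, x_land=106.347, impact vy=-5.979
  bounce: vy ← 0.68·5.979 = 4.065
Arc 5: start y=0.000, vy=4.065 → t=0.813, apex=0.826, x_land=116.771, impact vy=-4.065
  bounce: vy ← 0.68·4.065 = 2.765

1 2.755 18.077 35.324
2 2.586 8.359 68.475
3 1.758 3.865 91.018
4 1.196 1.787 106.347
5 0.813 0.826 116.771
final: 116.771 2.765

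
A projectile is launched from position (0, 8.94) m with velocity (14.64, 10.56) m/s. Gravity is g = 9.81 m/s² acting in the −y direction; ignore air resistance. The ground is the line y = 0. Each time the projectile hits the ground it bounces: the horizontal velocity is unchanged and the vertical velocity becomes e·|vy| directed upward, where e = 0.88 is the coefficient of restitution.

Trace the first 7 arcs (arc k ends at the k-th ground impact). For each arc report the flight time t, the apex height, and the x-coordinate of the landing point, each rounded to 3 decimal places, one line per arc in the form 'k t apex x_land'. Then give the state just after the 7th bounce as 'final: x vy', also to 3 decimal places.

1 2.803 14.624 41.038
2 3.039 11.325 85.528
3 2.674 8.770 124.679
4 2.353 6.791 159.132
5 2.071 5.259 189.451
6 1.822 4.073 216.131
7 1.604 3.154 239.610
final: 239.610 6.922

Arc 1: start y=8.940, vy=10.560 → t=2.803, apex=14.624, x_land=41.038, impact vy=-16.939
  bounce: vy ← 0.88·16.939 = 14.906
Arc 2: start y=0.000, vy=14.906 → t=3.039, apex=11.325, x_land=85.528, impact vy=-14.906
  bounce: vy ← 0.88·14.906 = 13.117
Arc 3: start y=0.000, vy=13.117 → t=2.674, apex=8.770, x_land=124.679, impact vy=-13.117
  bounce: vy ← 0.88·13.117 = 11.543
Arc 4: start y=0.000, vy=11.543 → t=2.353, apex=6.791, x_land=159.132, impact vy=-11.543
  bounce: vy ← 0.88·11.543 = 10.158
Arc 5: start y=0.000, vy=10.158 → t=2.071, apex=5.259, x_land=189.451, impact vy=-10.158
  bounce: vy ← 0.88·10.158 = 8.939
Arc 6: start y=0.000, vy=8.939 → t=1.822, apex=4.073, x_land=216.131, impact vy=-8.939
  bounce: vy ← 0.88·8.939 = 7.866
Arc 7: start y=0.000, vy=7.866 → t=1.604, apex=3.154, x_land=239.610, impact vy=-7.866
  bounce: vy ← 0.88·7.866 = 6.922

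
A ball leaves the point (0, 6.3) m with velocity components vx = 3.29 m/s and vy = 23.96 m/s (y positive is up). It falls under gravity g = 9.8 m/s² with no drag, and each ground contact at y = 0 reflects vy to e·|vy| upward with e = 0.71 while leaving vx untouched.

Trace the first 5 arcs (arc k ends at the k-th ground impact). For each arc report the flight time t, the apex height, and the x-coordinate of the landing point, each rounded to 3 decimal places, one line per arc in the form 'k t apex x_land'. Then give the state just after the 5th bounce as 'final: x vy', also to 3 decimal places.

Arc 1: start y=6.300, vy=23.960 → t=5.140, apex=35.590, x_land=16.910, impact vy=-26.411
  bounce: vy ← 0.71·26.411 = 18.752
Arc 2: start y=0.000, vy=18.752 → t=3.827, apex=17.941, x_land=29.501, impact vy=-18.752
  bounce: vy ← 0.71·18.752 = 13.314
Arc 3: start y=0.000, vy=13.314 → t=2.717, apex=9.044, x_land=38.440, impact vy=-13.314
  bounce: vy ← 0.71·13.314 = 9.453
Arc 4: start y=0.000, vy=9.453 → t=1.929, apex=4.559, x_land=44.787, impact vy=-9.453
  bounce: vy ← 0.71·9.453 = 6.712
Arc 5: start y=0.000, vy=6.712 → t=1.370, apex=2.298, x_land=49.294, impact vy=-6.712
  bounce: vy ← 0.71·6.712 = 4.765

1 5.140 35.590 16.910
2 3.827 17.941 29.501
3 2.717 9.044 38.440
4 1.929 4.559 44.787
5 1.370 2.298 49.294
final: 49.294 4.765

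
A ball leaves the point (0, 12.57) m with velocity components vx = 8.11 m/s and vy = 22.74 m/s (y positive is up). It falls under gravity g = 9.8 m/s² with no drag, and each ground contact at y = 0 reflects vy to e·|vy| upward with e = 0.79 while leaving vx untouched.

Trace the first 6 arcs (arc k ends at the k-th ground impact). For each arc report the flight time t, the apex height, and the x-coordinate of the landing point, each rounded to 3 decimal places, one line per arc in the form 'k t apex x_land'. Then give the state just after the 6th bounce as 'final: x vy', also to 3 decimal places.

Arc 1: start y=12.570, vy=22.740 → t=5.140, apex=38.953, x_land=41.685, impact vy=-27.631
  bounce: vy ← 0.79·27.631 = 21.829
Arc 2: start y=0.000, vy=21.829 → t=4.455, apex=24.311, x_land=77.813, impact vy=-21.829
  bounce: vy ← 0.79·21.829 = 17.245
Arc 3: start y=0.000, vy=17.245 → t=3.519, apex=15.172, x_land=106.355, impact vy=-17.245
  bounce: vy ← 0.79·17.245 = 13.623
Arc 4: start y=0.000, vy=13.623 → t=2.780, apex=9.469, x_land=128.903, impact vy=-13.623
  bounce: vy ← 0.79·13.623 = 10.762
Arc 5: start y=0.000, vy=10.762 → t=2.196, apex=5.910, x_land=146.715, impact vy=-10.762
  bounce: vy ← 0.79·10.762 = 8.502
Arc 6: start y=0.000, vy=8.502 → t=1.735, apex=3.688, x_land=160.788, impact vy=-8.502
  bounce: vy ← 0.79·8.502 = 6.717

1 5.140 38.953 41.685
2 4.455 24.311 77.813
3 3.519 15.172 106.355
4 2.780 9.469 128.903
5 2.196 5.910 146.715
6 1.735 3.688 160.788
final: 160.788 6.717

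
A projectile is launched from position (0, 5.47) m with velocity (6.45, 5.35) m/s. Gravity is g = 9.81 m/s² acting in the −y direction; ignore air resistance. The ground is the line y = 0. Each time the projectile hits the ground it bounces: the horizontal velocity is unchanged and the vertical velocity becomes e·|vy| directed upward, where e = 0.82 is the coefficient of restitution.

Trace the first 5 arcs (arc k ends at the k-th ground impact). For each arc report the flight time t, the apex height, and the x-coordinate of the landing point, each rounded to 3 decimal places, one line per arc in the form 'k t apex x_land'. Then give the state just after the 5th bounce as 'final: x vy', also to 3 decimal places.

Arc 1: start y=5.470, vy=5.350 → t=1.734, apex=6.929, x_land=11.184, impact vy=-11.659
  bounce: vy ← 0.82·11.659 = 9.561
Arc 2: start y=0.000, vy=9.561 → t=1.949, apex=4.659, x_land=23.756, impact vy=-9.561
  bounce: vy ← 0.82·9.561 = 7.840
Arc 3: start y=0.000, vy=7.840 → t=1.598, apex=3.133, x_land=34.065, impact vy=-7.840
  bounce: vy ← 0.82·7.840 = 6.429
Arc 4: start y=0.000, vy=6.429 → t=1.311, apex=2.106, x_land=42.519, impact vy=-6.429
  bounce: vy ← 0.82·6.429 = 5.272
Arc 5: start y=0.000, vy=5.272 → t=1.075, apex=1.416, x_land=49.451, impact vy=-5.272
  bounce: vy ← 0.82·5.272 = 4.323

1 1.734 6.929 11.184
2 1.949 4.659 23.756
3 1.598 3.133 34.065
4 1.311 2.106 42.519
5 1.075 1.416 49.451
final: 49.451 4.323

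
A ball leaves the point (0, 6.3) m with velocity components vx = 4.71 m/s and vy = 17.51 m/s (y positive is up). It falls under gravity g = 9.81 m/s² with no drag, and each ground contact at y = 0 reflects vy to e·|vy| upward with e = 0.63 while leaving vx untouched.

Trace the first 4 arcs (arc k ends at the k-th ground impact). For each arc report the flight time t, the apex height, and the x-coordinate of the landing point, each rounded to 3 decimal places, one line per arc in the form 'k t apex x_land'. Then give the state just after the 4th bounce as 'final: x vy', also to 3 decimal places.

1 3.899 21.927 18.365
2 2.664 8.703 30.913
3 1.678 3.454 38.818
4 1.057 1.371 43.798
final: 43.798 3.267

Arc 1: start y=6.300, vy=17.510 → t=3.899, apex=21.927, x_land=18.365, impact vy=-20.741
  bounce: vy ← 0.63·20.741 = 13.067
Arc 2: start y=0.000, vy=13.067 → t=2.664, apex=8.703, x_land=30.913, impact vy=-13.067
  bounce: vy ← 0.63·13.067 = 8.232
Arc 3: start y=0.000, vy=8.232 → t=1.678, apex=3.454, x_land=38.818, impact vy=-8.232
  bounce: vy ← 0.63·8.232 = 5.186
Arc 4: start y=0.000, vy=5.186 → t=1.057, apex=1.371, x_land=43.798, impact vy=-5.186
  bounce: vy ← 0.63·5.186 = 3.267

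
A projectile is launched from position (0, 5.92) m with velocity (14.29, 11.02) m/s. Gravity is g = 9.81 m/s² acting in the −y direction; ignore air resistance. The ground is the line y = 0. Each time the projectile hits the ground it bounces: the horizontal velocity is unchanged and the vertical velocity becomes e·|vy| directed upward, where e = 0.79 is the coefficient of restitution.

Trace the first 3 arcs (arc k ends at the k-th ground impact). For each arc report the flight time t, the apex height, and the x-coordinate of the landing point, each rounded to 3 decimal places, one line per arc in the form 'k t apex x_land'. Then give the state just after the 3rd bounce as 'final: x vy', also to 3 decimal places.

1 2.695 12.110 38.506
2 2.483 7.558 73.982
3 1.961 4.717 102.008
final: 102.008 7.600

Arc 1: start y=5.920, vy=11.020 → t=2.695, apex=12.110, x_land=38.506, impact vy=-15.414
  bounce: vy ← 0.79·15.414 = 12.177
Arc 2: start y=0.000, vy=12.177 → t=2.483, apex=7.558, x_land=73.982, impact vy=-12.177
  bounce: vy ← 0.79·12.177 = 9.620
Arc 3: start y=0.000, vy=9.620 → t=1.961, apex=4.717, x_land=102.008, impact vy=-9.620
  bounce: vy ← 0.79·9.620 = 7.600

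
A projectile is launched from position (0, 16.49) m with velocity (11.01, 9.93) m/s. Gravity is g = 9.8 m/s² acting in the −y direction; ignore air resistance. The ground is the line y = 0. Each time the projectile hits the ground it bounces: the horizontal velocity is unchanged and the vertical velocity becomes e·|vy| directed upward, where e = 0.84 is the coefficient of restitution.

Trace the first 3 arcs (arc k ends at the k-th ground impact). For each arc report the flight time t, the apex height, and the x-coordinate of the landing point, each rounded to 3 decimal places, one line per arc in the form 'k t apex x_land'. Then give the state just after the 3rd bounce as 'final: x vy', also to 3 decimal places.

Arc 1: start y=16.490, vy=9.930 → t=3.109, apex=21.521, x_land=34.230, impact vy=-20.538
  bounce: vy ← 0.84·20.538 = 17.252
Arc 2: start y=0.000, vy=17.252 → t=3.521, apex=15.185, x_land=72.994, impact vy=-17.252
  bounce: vy ← 0.84·17.252 = 14.492
Arc 3: start y=0.000, vy=14.492 → t=2.957, apex=10.715, x_land=105.556, impact vy=-14.492
  bounce: vy ← 0.84·14.492 = 12.173

1 3.109 21.521 34.230
2 3.521 15.185 72.994
3 2.957 10.715 105.556
final: 105.556 12.173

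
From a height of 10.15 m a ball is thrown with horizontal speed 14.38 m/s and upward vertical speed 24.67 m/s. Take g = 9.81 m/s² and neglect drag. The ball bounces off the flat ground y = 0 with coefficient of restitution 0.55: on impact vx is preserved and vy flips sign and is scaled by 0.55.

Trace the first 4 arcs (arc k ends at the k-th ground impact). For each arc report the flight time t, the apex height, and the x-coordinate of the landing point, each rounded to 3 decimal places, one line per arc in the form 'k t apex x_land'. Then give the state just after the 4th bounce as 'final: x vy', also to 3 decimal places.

1 5.412 41.170 77.823
2 3.187 12.454 123.650
3 1.753 3.767 148.855
4 0.964 1.140 162.718
final: 162.718 2.601

Arc 1: start y=10.150, vy=24.670 → t=5.412, apex=41.170, x_land=77.823, impact vy=-28.421
  bounce: vy ← 0.55·28.421 = 15.632
Arc 2: start y=0.000, vy=15.632 → t=3.187, apex=12.454, x_land=123.650, impact vy=-15.632
  bounce: vy ← 0.55·15.632 = 8.597
Arc 3: start y=0.000, vy=8.597 → t=1.753, apex=3.767, x_land=148.855, impact vy=-8.597
  bounce: vy ← 0.55·8.597 = 4.729
Arc 4: start y=0.000, vy=4.729 → t=0.964, apex=1.140, x_land=162.718, impact vy=-4.729
  bounce: vy ← 0.55·4.729 = 2.601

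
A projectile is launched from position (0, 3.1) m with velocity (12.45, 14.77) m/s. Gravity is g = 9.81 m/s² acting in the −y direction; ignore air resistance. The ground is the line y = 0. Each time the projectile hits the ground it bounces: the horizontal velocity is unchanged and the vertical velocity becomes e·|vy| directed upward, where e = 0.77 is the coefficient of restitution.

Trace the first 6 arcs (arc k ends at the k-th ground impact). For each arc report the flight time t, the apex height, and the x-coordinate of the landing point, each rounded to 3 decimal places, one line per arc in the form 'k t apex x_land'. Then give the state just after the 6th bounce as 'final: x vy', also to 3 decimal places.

Arc 1: start y=3.100, vy=14.770 → t=3.208, apex=14.219, x_land=39.942, impact vy=-16.703
  bounce: vy ← 0.77·16.703 = 12.861
Arc 2: start y=0.000, vy=12.861 → t=2.622, apex=8.430, x_land=72.586, impact vy=-12.861
  bounce: vy ← 0.77·12.861 = 9.903
Arc 3: start y=0.000, vy=9.903 → t=2.019, apex=4.998, x_land=97.722, impact vy=-9.903
  bounce: vy ← 0.77·9.903 = 7.625
Arc 4: start y=0.000, vy=7.625 → t=1.555, apex=2.964, x_land=117.077, impact vy=-7.625
  bounce: vy ← 0.77·7.625 = 5.871
Arc 5: start y=0.000, vy=5.871 → t=1.197, apex=1.757, x_land=131.980, impact vy=-5.871
  bounce: vy ← 0.77·5.871 = 4.521
Arc 6: start y=0.000, vy=4.521 → t=0.922, apex=1.042, x_land=143.455, impact vy=-4.521
  bounce: vy ← 0.77·4.521 = 3.481

1 3.208 14.219 39.942
2 2.622 8.430 72.586
3 2.019 4.998 97.722
4 1.555 2.964 117.077
5 1.197 1.757 131.980
6 0.922 1.042 143.455
final: 143.455 3.481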